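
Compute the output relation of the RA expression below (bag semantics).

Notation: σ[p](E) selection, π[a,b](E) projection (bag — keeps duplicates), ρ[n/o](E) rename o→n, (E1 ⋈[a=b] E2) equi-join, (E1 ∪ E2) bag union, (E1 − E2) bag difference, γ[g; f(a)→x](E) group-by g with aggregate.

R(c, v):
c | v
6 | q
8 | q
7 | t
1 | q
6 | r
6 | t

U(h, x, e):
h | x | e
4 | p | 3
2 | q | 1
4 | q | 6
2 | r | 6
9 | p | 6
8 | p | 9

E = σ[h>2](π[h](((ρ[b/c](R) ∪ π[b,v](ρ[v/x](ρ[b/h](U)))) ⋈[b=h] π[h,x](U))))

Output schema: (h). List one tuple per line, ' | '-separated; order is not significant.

Row counts bottom-up:
  R → 6
  ρ[b/c](R) → 6
  U → 6
  ρ[b/h](U) → 6
  ρ[v/x](ρ[b/h](U)) → 6
  π[b,v](ρ[v/x](ρ[b/h](U))) → 6
  (ρ[b/c](R) ∪ π[b,v](ρ[v/x](ρ[b/h](U)))) → 12
  U → 6
  π[h,x](U) → 6
  ((ρ[b/c](R) ∪ π[b,v](ρ[v/x](ρ[b/h](U)))) ⋈[b=h] π[h,x](U)) → 11
  π[h](((ρ[b/c](R) ∪ π[b,v](ρ[v/x](ρ[b/h](U)))) ⋈[b=h] π[h,x](U))) → 11
  σ[h>2](π[h](((ρ[b/c](R) ∪ π[b,v](ρ[v/x](ρ[b/h](U)))) ⋈[b=h] π[h,x](U)))) → 7

== RESULT ==
h
4
4
4
4
8
8
9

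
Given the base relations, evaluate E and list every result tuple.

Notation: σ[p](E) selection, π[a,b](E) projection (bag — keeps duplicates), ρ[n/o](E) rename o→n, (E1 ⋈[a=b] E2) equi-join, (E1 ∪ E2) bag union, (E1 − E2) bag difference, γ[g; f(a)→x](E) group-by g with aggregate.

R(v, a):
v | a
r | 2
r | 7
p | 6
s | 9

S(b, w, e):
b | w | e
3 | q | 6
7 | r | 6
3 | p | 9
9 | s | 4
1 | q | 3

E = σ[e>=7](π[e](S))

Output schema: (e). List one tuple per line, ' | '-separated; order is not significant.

Stepwise |·|:
  S → 5
  π[e](S) → 5
  σ[e>=7](π[e](S)) → 1

== RESULT ==
e
9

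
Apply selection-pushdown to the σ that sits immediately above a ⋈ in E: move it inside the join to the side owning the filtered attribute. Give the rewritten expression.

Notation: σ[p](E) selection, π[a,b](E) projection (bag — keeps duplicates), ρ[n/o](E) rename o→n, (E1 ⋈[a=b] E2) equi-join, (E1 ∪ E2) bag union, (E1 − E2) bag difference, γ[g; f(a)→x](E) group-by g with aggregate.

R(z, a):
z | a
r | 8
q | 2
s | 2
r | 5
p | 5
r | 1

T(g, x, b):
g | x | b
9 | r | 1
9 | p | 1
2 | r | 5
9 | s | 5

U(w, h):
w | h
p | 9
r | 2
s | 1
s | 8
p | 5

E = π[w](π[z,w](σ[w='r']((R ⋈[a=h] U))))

σ filters on w, owned by the right side.
E' = π[w](π[z,w]((R ⋈[a=h] σ[w='r'](U))))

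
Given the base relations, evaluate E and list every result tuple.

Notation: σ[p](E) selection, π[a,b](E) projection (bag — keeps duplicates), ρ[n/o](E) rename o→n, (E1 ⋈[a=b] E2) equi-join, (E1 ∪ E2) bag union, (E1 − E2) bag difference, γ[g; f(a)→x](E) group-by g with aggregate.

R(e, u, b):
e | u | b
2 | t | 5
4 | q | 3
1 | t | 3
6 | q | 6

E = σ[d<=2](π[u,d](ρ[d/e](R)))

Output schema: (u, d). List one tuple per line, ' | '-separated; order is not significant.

Stepwise |·|:
  R → 4
  ρ[d/e](R) → 4
  π[u,d](ρ[d/e](R)) → 4
  σ[d<=2](π[u,d](ρ[d/e](R))) → 2

== RESULT ==
u | d
t | 1
t | 2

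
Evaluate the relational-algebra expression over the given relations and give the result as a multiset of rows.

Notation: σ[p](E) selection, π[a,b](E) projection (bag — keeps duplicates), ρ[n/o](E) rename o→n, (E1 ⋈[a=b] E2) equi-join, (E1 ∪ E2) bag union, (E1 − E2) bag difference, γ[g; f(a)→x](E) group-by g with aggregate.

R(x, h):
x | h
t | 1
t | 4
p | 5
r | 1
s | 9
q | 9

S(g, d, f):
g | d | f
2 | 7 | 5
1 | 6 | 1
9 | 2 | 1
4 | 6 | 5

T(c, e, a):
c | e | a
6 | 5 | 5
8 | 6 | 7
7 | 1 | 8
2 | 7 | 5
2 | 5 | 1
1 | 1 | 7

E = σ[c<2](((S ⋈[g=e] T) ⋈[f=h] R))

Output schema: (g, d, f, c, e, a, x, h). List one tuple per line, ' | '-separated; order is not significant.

Stepwise |·|:
  S → 4
  T → 6
  (S ⋈[g=e] T) → 2
  R → 6
  ((S ⋈[g=e] T) ⋈[f=h] R) → 4
  σ[c<2](((S ⋈[g=e] T) ⋈[f=h] R)) → 2

== RESULT ==
g | d | f | c | e | a | x | h
1 | 6 | 1 | 1 | 1 | 7 | r | 1
1 | 6 | 1 | 1 | 1 | 7 | t | 1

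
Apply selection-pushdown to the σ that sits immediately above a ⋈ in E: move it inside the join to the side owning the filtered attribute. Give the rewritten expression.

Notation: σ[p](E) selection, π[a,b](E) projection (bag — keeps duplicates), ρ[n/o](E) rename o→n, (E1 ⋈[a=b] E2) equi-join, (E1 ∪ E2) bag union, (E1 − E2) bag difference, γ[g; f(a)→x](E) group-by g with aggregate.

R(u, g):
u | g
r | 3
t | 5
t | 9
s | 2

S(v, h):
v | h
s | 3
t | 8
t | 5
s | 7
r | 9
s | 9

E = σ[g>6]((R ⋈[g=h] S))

σ filters on g, owned by the left side.
E' = (σ[g>6](R) ⋈[g=h] S)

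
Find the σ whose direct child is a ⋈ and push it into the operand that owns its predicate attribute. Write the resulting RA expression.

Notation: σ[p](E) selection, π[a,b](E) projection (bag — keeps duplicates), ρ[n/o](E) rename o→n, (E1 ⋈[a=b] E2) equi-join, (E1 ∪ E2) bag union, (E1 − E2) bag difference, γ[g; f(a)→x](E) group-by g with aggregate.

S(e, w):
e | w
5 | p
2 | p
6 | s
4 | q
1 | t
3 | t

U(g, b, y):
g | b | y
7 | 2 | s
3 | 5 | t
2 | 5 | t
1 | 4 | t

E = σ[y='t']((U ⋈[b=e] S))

σ filters on y, owned by the left side.
E' = (σ[y='t'](U) ⋈[b=e] S)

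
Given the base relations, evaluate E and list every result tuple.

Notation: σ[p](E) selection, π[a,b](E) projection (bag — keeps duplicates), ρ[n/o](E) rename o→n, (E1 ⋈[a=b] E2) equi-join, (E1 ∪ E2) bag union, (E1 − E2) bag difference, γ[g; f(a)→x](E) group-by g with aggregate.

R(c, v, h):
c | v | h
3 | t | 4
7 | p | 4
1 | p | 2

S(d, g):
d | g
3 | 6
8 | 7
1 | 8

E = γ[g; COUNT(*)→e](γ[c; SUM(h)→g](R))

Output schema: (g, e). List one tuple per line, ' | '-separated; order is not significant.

Row counts bottom-up:
  R → 3
  γ[c; SUM(h)→g](R) → 3
  γ[g; COUNT(*)→e](γ[c; SUM(h)→g](R)) → 2

== RESULT ==
g | e
2 | 1
4 | 2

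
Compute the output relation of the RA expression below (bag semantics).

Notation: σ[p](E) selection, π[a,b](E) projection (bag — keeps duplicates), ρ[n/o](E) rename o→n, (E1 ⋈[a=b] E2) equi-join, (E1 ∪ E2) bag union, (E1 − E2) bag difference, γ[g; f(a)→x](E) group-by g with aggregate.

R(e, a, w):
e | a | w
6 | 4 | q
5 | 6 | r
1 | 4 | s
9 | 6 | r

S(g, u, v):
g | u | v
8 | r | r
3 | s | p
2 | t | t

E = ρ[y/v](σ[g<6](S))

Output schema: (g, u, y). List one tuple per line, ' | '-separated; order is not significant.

Subexpression sizes:
  S → 3
  σ[g<6](S) → 2
  ρ[y/v](σ[g<6](S)) → 2

== RESULT ==
g | u | y
2 | t | t
3 | s | p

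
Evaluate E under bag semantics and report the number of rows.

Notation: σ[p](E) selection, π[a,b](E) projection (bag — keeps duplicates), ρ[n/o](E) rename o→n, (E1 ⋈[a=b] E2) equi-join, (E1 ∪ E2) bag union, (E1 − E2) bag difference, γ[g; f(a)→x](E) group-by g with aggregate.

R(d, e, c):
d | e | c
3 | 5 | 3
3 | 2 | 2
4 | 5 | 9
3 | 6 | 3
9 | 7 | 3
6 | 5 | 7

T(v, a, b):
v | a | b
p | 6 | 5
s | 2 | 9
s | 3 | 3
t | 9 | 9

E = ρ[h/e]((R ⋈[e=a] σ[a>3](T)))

Subexpression sizes:
  R → 6
  T → 4
  σ[a>3](T) → 2
  (R ⋈[e=a] σ[a>3](T)) → 1
  ρ[h/e]((R ⋈[e=a] σ[a>3](T))) → 1

|E| = 1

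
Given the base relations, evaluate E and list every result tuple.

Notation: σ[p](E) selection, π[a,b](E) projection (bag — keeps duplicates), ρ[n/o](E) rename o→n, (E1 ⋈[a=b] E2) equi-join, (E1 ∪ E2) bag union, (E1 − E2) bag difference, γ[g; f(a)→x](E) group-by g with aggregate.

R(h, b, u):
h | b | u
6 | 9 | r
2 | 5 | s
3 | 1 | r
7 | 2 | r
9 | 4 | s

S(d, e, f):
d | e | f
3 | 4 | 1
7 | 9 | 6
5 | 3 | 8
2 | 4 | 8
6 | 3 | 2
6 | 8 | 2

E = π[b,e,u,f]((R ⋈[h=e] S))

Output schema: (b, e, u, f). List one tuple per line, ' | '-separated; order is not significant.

Subexpression sizes:
  R → 5
  S → 6
  (R ⋈[h=e] S) → 3
  π[b,e,u,f]((R ⋈[h=e] S)) → 3

== RESULT ==
b | e | u | f
1 | 3 | r | 2
1 | 3 | r | 8
4 | 9 | s | 6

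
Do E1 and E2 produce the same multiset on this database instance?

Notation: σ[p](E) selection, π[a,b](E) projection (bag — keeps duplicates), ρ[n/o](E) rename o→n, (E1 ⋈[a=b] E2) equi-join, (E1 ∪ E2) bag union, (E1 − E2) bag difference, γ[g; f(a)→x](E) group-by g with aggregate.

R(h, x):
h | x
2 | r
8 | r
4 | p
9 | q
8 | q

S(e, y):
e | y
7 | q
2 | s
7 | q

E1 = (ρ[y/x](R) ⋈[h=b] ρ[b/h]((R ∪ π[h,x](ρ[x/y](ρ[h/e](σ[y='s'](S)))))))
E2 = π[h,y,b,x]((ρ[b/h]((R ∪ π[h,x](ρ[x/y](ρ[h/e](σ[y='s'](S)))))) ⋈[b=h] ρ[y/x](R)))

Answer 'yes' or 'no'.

E1 subexpression sizes:
  R → 5
  ρ[y/x](R) → 5
  R → 5
  S → 3
  σ[y='s'](S) → 1
  ρ[h/e](σ[y='s'](S)) → 1
  ρ[x/y](ρ[h/e](σ[y='s'](S))) → 1
  π[h,x](ρ[x/y](ρ[h/e](σ[y='s'](S)))) → 1
  (R ∪ π[h,x](ρ[x/y](ρ[h/e](σ[y='s'](S))))) → 6
  ρ[b/h]((R ∪ π[h,x](ρ[x/y](ρ[h/e](σ[y='s'](S)))))) → 6
  (ρ[y/x](R) ⋈[h=b] ρ[b/h]((R ∪ π[h,x](ρ[x/y](ρ[h/e](σ[y='s'](S))))))) → 8
E2 subexpression sizes:
  R → 5
  S → 3
  σ[y='s'](S) → 1
  ρ[h/e](σ[y='s'](S)) → 1
  ρ[x/y](ρ[h/e](σ[y='s'](S))) → 1
  π[h,x](ρ[x/y](ρ[h/e](σ[y='s'](S)))) → 1
  (R ∪ π[h,x](ρ[x/y](ρ[h/e](σ[y='s'](S))))) → 6
  ρ[b/h]((R ∪ π[h,x](ρ[x/y](ρ[h/e](σ[y='s'](S)))))) → 6
  R → 5
  ρ[y/x](R) → 5
  (ρ[b/h]((R ∪ π[h,x](ρ[x/y](ρ[h/e](σ[y='s'](S)))))) ⋈[b=h] ρ[y/x](R)) → 8
  π[h,y,b,x]((ρ[b/h]((R ∪ π[h,x](ρ[x/y](ρ[h/e](σ[y='s'](S)))))) ⋈[b=h] ρ[y/x](R))) → 8

E1 and E2 produce the same multiset:
h | y | b | x
2 | r | 2 | r
2 | r | 2 | s
4 | p | 4 | p
8 | q | 8 | q
8 | q | 8 | r
8 | r | 8 | q
8 | r | 8 | r
9 | q | 9 | q

yes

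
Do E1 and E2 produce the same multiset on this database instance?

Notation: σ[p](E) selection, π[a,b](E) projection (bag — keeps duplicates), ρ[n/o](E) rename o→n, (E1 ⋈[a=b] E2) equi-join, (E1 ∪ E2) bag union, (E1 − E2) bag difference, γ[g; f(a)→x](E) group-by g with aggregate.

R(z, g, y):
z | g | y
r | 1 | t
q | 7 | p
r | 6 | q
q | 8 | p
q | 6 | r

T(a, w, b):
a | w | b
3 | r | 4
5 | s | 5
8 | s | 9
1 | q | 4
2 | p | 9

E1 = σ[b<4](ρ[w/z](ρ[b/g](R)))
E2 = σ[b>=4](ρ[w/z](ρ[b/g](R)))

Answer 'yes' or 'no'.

E1 row counts bottom-up:
  R → 5
  ρ[b/g](R) → 5
  ρ[w/z](ρ[b/g](R)) → 5
  σ[b<4](ρ[w/z](ρ[b/g](R))) → 1
E2 row counts bottom-up:
  R → 5
  ρ[b/g](R) → 5
  ρ[w/z](ρ[b/g](R)) → 5
  σ[b>=4](ρ[w/z](ρ[b/g](R))) → 4

E1 result:
w | b | y
r | 1 | t
E2 result:
w | b | y
q | 6 | r
q | 7 | p
q | 8 | p
r | 6 | q
Witness: ('q', 8, 'p') appears 0× in E1 but 1× in E2.

no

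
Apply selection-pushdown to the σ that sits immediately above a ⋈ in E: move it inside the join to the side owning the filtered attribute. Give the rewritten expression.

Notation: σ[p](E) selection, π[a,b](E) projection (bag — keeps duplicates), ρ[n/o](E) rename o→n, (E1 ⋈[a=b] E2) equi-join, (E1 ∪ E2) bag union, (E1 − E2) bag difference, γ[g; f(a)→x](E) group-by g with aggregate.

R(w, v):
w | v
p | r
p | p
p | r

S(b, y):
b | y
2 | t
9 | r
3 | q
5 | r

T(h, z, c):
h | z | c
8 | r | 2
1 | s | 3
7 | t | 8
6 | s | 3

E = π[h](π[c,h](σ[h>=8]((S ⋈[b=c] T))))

σ filters on h, owned by the right side.
E' = π[h](π[c,h]((S ⋈[b=c] σ[h>=8](T))))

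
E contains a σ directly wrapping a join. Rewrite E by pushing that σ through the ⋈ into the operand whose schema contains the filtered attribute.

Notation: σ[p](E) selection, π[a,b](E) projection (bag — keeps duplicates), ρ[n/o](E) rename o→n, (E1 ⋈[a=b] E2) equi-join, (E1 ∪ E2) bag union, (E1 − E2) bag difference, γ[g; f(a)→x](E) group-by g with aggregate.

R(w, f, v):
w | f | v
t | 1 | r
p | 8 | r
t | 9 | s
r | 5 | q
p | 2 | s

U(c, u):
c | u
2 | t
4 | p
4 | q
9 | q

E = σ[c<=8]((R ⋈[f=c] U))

σ filters on c, owned by the right side.
E' = (R ⋈[f=c] σ[c<=8](U))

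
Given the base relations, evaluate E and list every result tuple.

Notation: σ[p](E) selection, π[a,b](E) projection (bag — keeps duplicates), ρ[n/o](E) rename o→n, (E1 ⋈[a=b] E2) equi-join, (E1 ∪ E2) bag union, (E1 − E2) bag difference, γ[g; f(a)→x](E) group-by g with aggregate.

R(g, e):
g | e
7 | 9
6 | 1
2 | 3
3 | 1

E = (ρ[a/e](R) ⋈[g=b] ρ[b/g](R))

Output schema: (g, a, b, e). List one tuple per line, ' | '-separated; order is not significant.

Row counts bottom-up:
  R → 4
  ρ[a/e](R) → 4
  R → 4
  ρ[b/g](R) → 4
  (ρ[a/e](R) ⋈[g=b] ρ[b/g](R)) → 4

== RESULT ==
g | a | b | e
2 | 3 | 2 | 3
3 | 1 | 3 | 1
6 | 1 | 6 | 1
7 | 9 | 7 | 9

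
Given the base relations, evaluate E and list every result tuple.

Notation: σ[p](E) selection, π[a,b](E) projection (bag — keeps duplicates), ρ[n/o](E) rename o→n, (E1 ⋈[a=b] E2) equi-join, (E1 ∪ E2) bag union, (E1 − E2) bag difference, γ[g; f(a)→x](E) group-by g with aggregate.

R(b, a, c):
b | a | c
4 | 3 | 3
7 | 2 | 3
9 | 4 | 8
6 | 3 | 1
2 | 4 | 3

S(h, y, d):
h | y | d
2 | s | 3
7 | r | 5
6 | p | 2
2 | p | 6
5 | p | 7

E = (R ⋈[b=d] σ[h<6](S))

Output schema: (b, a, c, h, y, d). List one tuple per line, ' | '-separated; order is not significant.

Row counts bottom-up:
  R → 5
  S → 5
  σ[h<6](S) → 3
  (R ⋈[b=d] σ[h<6](S)) → 2

== RESULT ==
b | a | c | h | y | d
6 | 3 | 1 | 2 | p | 6
7 | 2 | 3 | 5 | p | 7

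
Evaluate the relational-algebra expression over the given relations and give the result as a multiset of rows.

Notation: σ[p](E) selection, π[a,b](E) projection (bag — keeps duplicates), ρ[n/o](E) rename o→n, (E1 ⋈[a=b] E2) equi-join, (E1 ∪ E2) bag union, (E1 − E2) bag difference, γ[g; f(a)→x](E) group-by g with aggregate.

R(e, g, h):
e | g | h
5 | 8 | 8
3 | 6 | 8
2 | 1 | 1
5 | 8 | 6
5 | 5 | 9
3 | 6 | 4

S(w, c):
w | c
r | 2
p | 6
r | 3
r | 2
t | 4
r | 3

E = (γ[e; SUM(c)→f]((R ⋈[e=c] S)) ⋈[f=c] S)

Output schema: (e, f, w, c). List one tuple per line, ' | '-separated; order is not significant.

Stepwise |·|:
  R → 6
  S → 6
  (R ⋈[e=c] S) → 6
  γ[e; SUM(c)→f]((R ⋈[e=c] S)) → 2
  S → 6
  (γ[e; SUM(c)→f]((R ⋈[e=c] S)) ⋈[f=c] S) → 1

== RESULT ==
e | f | w | c
2 | 4 | t | 4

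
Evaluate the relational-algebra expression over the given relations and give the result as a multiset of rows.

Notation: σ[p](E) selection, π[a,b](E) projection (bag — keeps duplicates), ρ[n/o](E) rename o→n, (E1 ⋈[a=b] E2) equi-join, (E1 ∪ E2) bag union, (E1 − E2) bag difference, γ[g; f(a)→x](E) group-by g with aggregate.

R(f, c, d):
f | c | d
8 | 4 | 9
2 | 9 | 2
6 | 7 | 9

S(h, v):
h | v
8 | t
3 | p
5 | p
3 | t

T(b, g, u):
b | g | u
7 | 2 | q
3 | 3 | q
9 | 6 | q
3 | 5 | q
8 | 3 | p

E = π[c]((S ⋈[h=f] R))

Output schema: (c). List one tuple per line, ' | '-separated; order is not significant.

Stepwise |·|:
  S → 4
  R → 3
  (S ⋈[h=f] R) → 1
  π[c]((S ⋈[h=f] R)) → 1

== RESULT ==
c
4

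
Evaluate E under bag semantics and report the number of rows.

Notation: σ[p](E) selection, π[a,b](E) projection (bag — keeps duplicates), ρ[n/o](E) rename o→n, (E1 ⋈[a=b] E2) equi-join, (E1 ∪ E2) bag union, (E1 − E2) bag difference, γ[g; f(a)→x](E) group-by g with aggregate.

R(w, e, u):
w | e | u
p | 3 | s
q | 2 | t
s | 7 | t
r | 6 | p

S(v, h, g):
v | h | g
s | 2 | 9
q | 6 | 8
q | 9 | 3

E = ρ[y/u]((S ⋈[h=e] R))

Per-node cardinality:
  S → 3
  R → 4
  (S ⋈[h=e] R) → 2
  ρ[y/u]((S ⋈[h=e] R)) → 2

|E| = 2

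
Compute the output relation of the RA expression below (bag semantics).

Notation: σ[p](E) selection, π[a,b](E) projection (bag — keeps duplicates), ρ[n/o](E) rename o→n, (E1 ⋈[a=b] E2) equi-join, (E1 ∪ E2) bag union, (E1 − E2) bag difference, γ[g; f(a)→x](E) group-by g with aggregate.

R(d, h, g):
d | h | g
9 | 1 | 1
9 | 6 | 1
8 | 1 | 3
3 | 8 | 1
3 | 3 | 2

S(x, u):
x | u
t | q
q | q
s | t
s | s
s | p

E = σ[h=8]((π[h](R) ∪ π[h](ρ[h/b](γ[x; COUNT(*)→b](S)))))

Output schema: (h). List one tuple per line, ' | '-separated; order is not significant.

Subexpression sizes:
  R → 5
  π[h](R) → 5
  S → 5
  γ[x; COUNT(*)→b](S) → 3
  ρ[h/b](γ[x; COUNT(*)→b](S)) → 3
  π[h](ρ[h/b](γ[x; COUNT(*)→b](S))) → 3
  (π[h](R) ∪ π[h](ρ[h/b](γ[x; COUNT(*)→b](S)))) → 8
  σ[h=8]((π[h](R) ∪ π[h](ρ[h/b](γ[x; COUNT(*)→b](S))))) → 1

== RESULT ==
h
8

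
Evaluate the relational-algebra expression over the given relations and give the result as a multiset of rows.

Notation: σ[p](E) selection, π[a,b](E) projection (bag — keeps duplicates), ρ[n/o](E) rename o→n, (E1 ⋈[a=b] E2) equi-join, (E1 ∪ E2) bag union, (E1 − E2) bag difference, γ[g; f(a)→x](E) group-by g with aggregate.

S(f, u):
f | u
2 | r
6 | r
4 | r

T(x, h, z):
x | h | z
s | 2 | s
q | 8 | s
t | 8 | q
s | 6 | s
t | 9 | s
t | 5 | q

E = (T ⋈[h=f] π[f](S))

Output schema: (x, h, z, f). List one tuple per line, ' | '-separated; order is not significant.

Stepwise |·|:
  T → 6
  S → 3
  π[f](S) → 3
  (T ⋈[h=f] π[f](S)) → 2

== RESULT ==
x | h | z | f
s | 2 | s | 2
s | 6 | s | 6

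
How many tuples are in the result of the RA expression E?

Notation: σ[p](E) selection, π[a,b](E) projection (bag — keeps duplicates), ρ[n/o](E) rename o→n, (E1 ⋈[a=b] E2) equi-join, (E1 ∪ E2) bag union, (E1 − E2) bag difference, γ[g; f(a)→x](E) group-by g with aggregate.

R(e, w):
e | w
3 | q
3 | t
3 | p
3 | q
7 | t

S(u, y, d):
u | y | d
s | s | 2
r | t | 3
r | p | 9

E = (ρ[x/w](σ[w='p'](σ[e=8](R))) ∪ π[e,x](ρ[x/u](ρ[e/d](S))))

Per-node cardinality:
  R → 5
  σ[e=8](R) → 0
  σ[w='p'](σ[e=8](R)) → 0
  ρ[x/w](σ[w='p'](σ[e=8](R))) → 0
  S → 3
  ρ[e/d](S) → 3
  ρ[x/u](ρ[e/d](S)) → 3
  π[e,x](ρ[x/u](ρ[e/d](S))) → 3
  (ρ[x/w](σ[w='p'](σ[e=8](R))) ∪ π[e,x](ρ[x/u](ρ[e/d](S)))) → 3

|E| = 3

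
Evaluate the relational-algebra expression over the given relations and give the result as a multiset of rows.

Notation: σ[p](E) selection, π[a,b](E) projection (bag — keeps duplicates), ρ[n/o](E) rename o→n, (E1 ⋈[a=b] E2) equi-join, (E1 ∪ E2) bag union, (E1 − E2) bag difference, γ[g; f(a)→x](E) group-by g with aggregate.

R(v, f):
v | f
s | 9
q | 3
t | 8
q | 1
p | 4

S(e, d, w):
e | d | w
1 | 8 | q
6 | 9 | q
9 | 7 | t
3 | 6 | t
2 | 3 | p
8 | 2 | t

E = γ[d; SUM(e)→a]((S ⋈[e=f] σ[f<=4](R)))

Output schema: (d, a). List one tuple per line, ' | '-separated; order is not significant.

Row counts bottom-up:
  S → 6
  R → 5
  σ[f<=4](R) → 3
  (S ⋈[e=f] σ[f<=4](R)) → 2
  γ[d; SUM(e)→a]((S ⋈[e=f] σ[f<=4](R))) → 2

== RESULT ==
d | a
6 | 3
8 | 1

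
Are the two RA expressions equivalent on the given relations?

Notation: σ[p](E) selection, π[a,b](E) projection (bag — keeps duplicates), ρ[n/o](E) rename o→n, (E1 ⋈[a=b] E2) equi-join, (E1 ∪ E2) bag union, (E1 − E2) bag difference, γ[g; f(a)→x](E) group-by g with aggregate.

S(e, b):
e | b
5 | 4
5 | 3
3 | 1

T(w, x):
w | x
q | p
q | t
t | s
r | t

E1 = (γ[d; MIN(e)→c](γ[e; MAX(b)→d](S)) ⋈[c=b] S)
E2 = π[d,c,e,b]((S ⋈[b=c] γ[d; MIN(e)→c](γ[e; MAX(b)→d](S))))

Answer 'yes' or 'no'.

E1 subexpression sizes:
  S → 3
  γ[e; MAX(b)→d](S) → 2
  γ[d; MIN(e)→c](γ[e; MAX(b)→d](S)) → 2
  S → 3
  (γ[d; MIN(e)→c](γ[e; MAX(b)→d](S)) ⋈[c=b] S) → 1
E2 subexpression sizes:
  S → 3
  S → 3
  γ[e; MAX(b)→d](S) → 2
  γ[d; MIN(e)→c](γ[e; MAX(b)→d](S)) → 2
  (S ⋈[b=c] γ[d; MIN(e)→c](γ[e; MAX(b)→d](S))) → 1
  π[d,c,e,b]((S ⋈[b=c] γ[d; MIN(e)→c](γ[e; MAX(b)→d](S)))) → 1

E1 and E2 produce the same multiset:
d | c | e | b
1 | 3 | 5 | 3

yes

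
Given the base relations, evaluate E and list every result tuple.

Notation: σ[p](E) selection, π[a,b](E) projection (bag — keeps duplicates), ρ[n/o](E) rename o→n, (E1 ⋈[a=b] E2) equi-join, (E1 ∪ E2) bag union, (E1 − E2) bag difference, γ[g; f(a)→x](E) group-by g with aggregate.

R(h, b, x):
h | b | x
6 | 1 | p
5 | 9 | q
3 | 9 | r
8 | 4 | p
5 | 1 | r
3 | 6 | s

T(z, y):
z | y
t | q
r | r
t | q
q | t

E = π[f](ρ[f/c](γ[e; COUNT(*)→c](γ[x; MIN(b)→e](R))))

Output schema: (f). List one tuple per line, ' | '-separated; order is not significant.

Subexpression sizes:
  R → 6
  γ[x; MIN(b)→e](R) → 4
  γ[e; COUNT(*)→c](γ[x; MIN(b)→e](R)) → 3
  ρ[f/c](γ[e; COUNT(*)→c](γ[x; MIN(b)→e](R))) → 3
  π[f](ρ[f/c](γ[e; COUNT(*)→c](γ[x; MIN(b)→e](R)))) → 3

== RESULT ==
f
1
1
2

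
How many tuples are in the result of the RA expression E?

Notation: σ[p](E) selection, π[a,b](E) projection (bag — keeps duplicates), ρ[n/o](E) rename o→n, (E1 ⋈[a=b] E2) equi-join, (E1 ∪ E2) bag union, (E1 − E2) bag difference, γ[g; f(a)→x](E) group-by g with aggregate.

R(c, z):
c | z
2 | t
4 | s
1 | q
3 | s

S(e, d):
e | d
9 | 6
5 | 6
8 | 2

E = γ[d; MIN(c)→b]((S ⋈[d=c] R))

Subexpression sizes:
  S → 3
  R → 4
  (S ⋈[d=c] R) → 1
  γ[d; MIN(c)→b]((S ⋈[d=c] R)) → 1

|E| = 1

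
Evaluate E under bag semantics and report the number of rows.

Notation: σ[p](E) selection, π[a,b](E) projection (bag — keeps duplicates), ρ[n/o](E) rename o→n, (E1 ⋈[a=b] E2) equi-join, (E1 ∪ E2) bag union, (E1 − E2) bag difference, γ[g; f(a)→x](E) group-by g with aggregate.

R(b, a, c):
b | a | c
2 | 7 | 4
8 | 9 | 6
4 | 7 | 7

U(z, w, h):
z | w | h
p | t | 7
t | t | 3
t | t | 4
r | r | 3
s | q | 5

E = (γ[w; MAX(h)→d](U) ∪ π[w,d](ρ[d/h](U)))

Per-node cardinality:
  U → 5
  γ[w; MAX(h)→d](U) → 3
  U → 5
  ρ[d/h](U) → 5
  π[w,d](ρ[d/h](U)) → 5
  (γ[w; MAX(h)→d](U) ∪ π[w,d](ρ[d/h](U))) → 8

|E| = 8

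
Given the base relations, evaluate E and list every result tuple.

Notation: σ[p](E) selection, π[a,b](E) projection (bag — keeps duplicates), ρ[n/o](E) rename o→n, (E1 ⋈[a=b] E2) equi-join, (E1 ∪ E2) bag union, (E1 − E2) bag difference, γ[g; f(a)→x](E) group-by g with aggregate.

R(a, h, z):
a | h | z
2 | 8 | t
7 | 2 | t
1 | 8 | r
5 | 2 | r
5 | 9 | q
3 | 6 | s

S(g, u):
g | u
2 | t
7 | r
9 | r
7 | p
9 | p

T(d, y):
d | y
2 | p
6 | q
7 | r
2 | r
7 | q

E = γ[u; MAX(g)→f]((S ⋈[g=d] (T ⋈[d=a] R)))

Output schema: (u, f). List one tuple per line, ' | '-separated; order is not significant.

Row counts bottom-up:
  S → 5
  T → 5
  R → 6
  (T ⋈[d=a] R) → 4
  (S ⋈[g=d] (T ⋈[d=a] R)) → 6
  γ[u; MAX(g)→f]((S ⋈[g=d] (T ⋈[d=a] R))) → 3

== RESULT ==
u | f
p | 7
r | 7
t | 2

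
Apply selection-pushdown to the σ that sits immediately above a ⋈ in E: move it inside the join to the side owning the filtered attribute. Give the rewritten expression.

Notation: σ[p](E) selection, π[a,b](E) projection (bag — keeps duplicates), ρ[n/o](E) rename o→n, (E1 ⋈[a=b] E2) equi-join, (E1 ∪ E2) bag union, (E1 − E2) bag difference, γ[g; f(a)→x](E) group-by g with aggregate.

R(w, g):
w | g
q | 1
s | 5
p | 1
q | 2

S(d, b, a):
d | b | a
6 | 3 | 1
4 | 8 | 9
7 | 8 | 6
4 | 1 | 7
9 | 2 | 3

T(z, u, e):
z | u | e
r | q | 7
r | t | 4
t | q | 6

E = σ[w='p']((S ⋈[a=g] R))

σ filters on w, owned by the right side.
E' = (S ⋈[a=g] σ[w='p'](R))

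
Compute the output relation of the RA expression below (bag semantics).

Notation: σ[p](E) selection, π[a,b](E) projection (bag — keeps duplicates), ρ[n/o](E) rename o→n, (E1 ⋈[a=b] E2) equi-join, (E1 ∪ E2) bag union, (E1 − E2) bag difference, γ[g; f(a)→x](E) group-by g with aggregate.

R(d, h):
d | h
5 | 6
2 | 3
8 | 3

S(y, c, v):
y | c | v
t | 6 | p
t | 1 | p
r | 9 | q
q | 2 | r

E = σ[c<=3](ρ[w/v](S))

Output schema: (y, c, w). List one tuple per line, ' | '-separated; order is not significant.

Subexpression sizes:
  S → 4
  ρ[w/v](S) → 4
  σ[c<=3](ρ[w/v](S)) → 2

== RESULT ==
y | c | w
q | 2 | r
t | 1 | p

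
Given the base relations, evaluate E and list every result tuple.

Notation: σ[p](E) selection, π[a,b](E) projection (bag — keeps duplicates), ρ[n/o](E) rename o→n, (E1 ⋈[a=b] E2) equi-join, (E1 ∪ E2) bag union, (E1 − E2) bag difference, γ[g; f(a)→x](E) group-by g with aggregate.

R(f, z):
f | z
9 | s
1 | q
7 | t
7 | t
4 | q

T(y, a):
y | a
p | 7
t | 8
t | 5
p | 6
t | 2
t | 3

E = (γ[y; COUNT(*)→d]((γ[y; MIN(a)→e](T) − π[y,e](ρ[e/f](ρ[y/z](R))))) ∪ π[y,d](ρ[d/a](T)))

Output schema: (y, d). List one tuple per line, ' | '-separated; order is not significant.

Per-node cardinality:
  T → 6
  γ[y; MIN(a)→e](T) → 2
  R → 5
  ρ[y/z](R) → 5
  ρ[e/f](ρ[y/z](R)) → 5
  π[y,e](ρ[e/f](ρ[y/z](R))) → 5
  (γ[y; MIN(a)→e](T) − π[y,e](ρ[e/f](ρ[y/z](R)))) → 2
  γ[y; COUNT(*)→d]((γ[y; MIN(a)→e](T) − π[y,e](ρ[e/f](ρ[y/z](R))))) → 2
  T → 6
  ρ[d/a](T) → 6
  π[y,d](ρ[d/a](T)) → 6
  (γ[y; COUNT(*)→d]((γ[y; MIN(a)→e](T) − π[y,e](ρ[e/f](ρ[y/z](R))))) ∪ π[y,d](ρ[d/a](T))) → 8

== RESULT ==
y | d
p | 1
p | 6
p | 7
t | 1
t | 2
t | 3
t | 5
t | 8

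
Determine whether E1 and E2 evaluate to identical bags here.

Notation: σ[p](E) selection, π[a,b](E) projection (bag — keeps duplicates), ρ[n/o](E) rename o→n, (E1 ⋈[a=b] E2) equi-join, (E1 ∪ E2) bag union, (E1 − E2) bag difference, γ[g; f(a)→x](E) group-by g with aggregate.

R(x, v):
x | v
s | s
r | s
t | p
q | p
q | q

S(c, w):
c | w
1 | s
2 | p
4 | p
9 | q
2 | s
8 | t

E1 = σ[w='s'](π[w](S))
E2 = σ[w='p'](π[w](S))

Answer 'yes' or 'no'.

E1 subexpression sizes:
  S → 6
  π[w](S) → 6
  σ[w='s'](π[w](S)) → 2
E2 subexpression sizes:
  S → 6
  π[w](S) → 6
  σ[w='p'](π[w](S)) → 2

E1 result:
w
s
s
E2 result:
w
p
p
Witness: ('p',) appears 0× in E1 but 2× in E2.

no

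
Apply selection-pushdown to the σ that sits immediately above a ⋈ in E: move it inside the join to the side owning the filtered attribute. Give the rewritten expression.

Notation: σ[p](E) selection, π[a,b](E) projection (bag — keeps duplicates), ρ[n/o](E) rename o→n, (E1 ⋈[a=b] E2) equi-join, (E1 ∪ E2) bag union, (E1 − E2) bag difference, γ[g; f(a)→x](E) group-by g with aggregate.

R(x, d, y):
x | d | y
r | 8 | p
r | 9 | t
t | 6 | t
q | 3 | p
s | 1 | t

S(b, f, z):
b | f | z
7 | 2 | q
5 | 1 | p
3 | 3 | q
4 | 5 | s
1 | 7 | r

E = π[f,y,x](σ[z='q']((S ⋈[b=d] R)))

σ filters on z, owned by the left side.
E' = π[f,y,x]((σ[z='q'](S) ⋈[b=d] R))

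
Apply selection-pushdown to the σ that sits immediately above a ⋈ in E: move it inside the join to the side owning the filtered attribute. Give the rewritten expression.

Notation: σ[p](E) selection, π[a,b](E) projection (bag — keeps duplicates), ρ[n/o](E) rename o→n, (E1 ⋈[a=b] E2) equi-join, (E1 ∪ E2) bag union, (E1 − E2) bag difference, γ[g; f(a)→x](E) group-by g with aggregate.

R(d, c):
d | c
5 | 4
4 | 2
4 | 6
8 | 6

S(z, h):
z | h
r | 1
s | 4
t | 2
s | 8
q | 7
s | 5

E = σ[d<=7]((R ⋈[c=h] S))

σ filters on d, owned by the left side.
E' = (σ[d<=7](R) ⋈[c=h] S)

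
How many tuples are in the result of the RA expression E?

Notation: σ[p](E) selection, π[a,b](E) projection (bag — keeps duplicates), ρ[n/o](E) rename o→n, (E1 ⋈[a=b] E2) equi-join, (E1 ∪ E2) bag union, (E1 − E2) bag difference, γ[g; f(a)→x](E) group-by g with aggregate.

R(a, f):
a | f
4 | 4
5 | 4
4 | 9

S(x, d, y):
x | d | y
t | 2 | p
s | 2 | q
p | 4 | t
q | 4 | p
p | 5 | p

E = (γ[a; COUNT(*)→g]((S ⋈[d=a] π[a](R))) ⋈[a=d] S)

Row counts bottom-up:
  S → 5
  R → 3
  π[a](R) → 3
  (S ⋈[d=a] π[a](R)) → 5
  γ[a; COUNT(*)→g]((S ⋈[d=a] π[a](R))) → 2
  S → 5
  (γ[a; COUNT(*)→g]((S ⋈[d=a] π[a](R))) ⋈[a=d] S) → 3

|E| = 3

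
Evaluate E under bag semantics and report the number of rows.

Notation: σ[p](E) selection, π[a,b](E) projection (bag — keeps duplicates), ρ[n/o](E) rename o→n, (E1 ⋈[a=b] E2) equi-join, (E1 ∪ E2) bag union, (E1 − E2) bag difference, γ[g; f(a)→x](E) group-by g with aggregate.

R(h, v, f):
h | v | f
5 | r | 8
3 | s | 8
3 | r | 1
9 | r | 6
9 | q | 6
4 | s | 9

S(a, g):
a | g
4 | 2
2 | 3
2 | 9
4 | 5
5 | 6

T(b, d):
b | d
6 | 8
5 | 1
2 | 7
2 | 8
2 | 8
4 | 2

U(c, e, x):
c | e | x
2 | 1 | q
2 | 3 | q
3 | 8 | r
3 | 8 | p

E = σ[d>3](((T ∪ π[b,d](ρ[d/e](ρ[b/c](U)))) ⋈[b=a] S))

Per-node cardinality:
  T → 6
  U → 4
  ρ[b/c](U) → 4
  ρ[d/e](ρ[b/c](U)) → 4
  π[b,d](ρ[d/e](ρ[b/c](U))) → 4
  (T ∪ π[b,d](ρ[d/e](ρ[b/c](U)))) → 10
  S → 5
  ((T ∪ π[b,d](ρ[d/e](ρ[b/c](U)))) ⋈[b=a] S) → 13
  σ[d>3](((T ∪ π[b,d](ρ[d/e](ρ[b/c](U)))) ⋈[b=a] S)) → 6

|E| = 6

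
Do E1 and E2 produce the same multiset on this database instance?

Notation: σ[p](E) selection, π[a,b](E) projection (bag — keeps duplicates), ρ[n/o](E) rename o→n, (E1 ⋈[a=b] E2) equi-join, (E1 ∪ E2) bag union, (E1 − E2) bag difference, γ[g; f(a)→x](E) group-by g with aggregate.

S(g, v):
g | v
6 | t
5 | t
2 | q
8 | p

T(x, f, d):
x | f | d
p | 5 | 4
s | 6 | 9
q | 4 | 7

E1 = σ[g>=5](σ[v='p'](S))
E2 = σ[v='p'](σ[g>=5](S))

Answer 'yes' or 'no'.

E1 stepwise |·|:
  S → 4
  σ[v='p'](S) → 1
  σ[g>=5](σ[v='p'](S)) → 1
E2 stepwise |·|:
  S → 4
  σ[g>=5](S) → 3
  σ[v='p'](σ[g>=5](S)) → 1

E1 and E2 produce the same multiset:
g | v
8 | p

yes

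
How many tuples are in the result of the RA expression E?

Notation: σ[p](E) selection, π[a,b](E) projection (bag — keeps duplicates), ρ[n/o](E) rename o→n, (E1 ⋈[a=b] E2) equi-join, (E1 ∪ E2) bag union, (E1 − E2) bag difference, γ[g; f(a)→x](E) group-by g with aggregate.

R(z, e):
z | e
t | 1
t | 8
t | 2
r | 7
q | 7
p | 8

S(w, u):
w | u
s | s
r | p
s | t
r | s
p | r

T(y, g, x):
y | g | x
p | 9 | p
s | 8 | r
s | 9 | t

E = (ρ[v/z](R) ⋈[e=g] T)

Stepwise |·|:
  R → 6
  ρ[v/z](R) → 6
  T → 3
  (ρ[v/z](R) ⋈[e=g] T) → 2

|E| = 2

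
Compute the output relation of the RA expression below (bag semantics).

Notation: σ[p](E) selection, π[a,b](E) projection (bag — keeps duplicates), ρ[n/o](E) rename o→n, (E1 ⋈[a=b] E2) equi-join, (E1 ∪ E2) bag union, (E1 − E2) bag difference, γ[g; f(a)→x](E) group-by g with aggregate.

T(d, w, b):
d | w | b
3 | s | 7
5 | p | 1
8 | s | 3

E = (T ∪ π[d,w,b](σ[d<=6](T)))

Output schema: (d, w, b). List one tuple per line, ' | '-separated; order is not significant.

Per-node cardinality:
  T → 3
  T → 3
  σ[d<=6](T) → 2
  π[d,w,b](σ[d<=6](T)) → 2
  (T ∪ π[d,w,b](σ[d<=6](T))) → 5

== RESULT ==
d | w | b
3 | s | 7
3 | s | 7
5 | p | 1
5 | p | 1
8 | s | 3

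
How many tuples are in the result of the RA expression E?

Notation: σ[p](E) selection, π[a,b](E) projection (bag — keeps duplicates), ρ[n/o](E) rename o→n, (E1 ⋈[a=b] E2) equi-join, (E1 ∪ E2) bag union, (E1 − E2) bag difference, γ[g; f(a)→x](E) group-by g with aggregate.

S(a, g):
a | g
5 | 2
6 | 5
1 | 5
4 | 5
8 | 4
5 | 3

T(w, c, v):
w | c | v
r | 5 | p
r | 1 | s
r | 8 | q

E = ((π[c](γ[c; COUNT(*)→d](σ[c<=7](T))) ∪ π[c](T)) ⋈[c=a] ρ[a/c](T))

Subexpression sizes:
  T → 3
  σ[c<=7](T) → 2
  γ[c; COUNT(*)→d](σ[c<=7](T)) → 2
  π[c](γ[c; COUNT(*)→d](σ[c<=7](T))) → 2
  T → 3
  π[c](T) → 3
  (π[c](γ[c; COUNT(*)→d](σ[c<=7](T))) ∪ π[c](T)) → 5
  T → 3
  ρ[a/c](T) → 3
  ((π[c](γ[c; COUNT(*)→d](σ[c<=7](T))) ∪ π[c](T)) ⋈[c=a] ρ[a/c](T)) → 5

|E| = 5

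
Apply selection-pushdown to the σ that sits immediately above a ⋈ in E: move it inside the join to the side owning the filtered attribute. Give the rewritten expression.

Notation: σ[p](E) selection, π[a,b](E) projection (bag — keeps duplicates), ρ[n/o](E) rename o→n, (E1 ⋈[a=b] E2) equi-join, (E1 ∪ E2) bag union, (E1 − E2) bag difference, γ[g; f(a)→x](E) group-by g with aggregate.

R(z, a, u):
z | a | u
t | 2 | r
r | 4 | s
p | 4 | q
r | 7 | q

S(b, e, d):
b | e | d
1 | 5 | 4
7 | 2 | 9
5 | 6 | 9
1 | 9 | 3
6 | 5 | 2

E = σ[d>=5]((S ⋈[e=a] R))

σ filters on d, owned by the left side.
E' = (σ[d>=5](S) ⋈[e=a] R)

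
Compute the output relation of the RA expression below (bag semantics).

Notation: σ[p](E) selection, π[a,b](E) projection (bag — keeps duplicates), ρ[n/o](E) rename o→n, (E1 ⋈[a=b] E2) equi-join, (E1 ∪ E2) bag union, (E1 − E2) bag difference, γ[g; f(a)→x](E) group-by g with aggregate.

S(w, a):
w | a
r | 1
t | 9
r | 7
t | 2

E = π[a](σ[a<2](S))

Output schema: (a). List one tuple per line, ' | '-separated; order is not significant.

Per-node cardinality:
  S → 4
  σ[a<2](S) → 1
  π[a](σ[a<2](S)) → 1

== RESULT ==
a
1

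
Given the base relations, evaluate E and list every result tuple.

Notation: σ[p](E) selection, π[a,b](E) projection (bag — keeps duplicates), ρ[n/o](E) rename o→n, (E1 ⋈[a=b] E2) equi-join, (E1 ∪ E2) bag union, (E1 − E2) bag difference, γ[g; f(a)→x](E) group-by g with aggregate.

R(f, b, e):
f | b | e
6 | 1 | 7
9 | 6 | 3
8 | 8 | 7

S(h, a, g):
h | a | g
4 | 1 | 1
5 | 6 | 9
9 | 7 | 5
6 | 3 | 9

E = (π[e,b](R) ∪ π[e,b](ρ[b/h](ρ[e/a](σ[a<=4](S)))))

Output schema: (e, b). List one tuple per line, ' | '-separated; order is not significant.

Stepwise |·|:
  R → 3
  π[e,b](R) → 3
  S → 4
  σ[a<=4](S) → 2
  ρ[e/a](σ[a<=4](S)) → 2
  ρ[b/h](ρ[e/a](σ[a<=4](S))) → 2
  π[e,b](ρ[b/h](ρ[e/a](σ[a<=4](S)))) → 2
  (π[e,b](R) ∪ π[e,b](ρ[b/h](ρ[e/a](σ[a<=4](S))))) → 5

== RESULT ==
e | b
1 | 4
3 | 6
3 | 6
7 | 1
7 | 8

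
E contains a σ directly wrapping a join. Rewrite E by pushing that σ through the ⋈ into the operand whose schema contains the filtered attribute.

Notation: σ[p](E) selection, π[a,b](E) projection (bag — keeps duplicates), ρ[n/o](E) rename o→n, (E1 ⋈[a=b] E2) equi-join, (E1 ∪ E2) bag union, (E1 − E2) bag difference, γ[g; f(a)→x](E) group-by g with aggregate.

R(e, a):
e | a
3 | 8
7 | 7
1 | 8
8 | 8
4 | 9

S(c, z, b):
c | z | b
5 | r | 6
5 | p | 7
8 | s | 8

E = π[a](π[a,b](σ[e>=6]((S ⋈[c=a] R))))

σ filters on e, owned by the right side.
E' = π[a](π[a,b]((S ⋈[c=a] σ[e>=6](R))))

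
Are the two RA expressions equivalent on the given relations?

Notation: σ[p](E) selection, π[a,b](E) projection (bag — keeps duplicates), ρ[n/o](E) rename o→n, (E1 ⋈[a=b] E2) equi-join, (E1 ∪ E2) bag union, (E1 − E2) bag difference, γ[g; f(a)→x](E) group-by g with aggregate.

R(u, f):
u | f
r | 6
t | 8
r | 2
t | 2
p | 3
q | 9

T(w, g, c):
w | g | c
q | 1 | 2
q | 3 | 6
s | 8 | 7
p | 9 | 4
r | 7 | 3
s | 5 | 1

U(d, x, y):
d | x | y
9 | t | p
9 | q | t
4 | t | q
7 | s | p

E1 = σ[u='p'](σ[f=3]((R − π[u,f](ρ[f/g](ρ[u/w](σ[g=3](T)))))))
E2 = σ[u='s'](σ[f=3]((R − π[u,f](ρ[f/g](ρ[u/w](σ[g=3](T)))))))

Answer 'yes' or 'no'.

E1 subexpression sizes:
  R → 6
  T → 6
  σ[g=3](T) → 1
  ρ[u/w](σ[g=3](T)) → 1
  ρ[f/g](ρ[u/w](σ[g=3](T))) → 1
  π[u,f](ρ[f/g](ρ[u/w](σ[g=3](T)))) → 1
  (R − π[u,f](ρ[f/g](ρ[u/w](σ[g=3](T))))) → 6
  σ[f=3]((R − π[u,f](ρ[f/g](ρ[u/w](σ[g=3](T)))))) → 1
  σ[u='p'](σ[f=3]((R − π[u,f](ρ[f/g](ρ[u/w](σ[g=3](T))))))) → 1
E2 subexpression sizes:
  R → 6
  T → 6
  σ[g=3](T) → 1
  ρ[u/w](σ[g=3](T)) → 1
  ρ[f/g](ρ[u/w](σ[g=3](T))) → 1
  π[u,f](ρ[f/g](ρ[u/w](σ[g=3](T)))) → 1
  (R − π[u,f](ρ[f/g](ρ[u/w](σ[g=3](T))))) → 6
  σ[f=3]((R − π[u,f](ρ[f/g](ρ[u/w](σ[g=3](T)))))) → 1
  σ[u='s'](σ[f=3]((R − π[u,f](ρ[f/g](ρ[u/w](σ[g=3](T))))))) → 0

E1 result:
u | f
p | 3
E2 result:
u | f
(0 rows)
Witness: ('p', 3) appears 1× in E1 but 0× in E2.

no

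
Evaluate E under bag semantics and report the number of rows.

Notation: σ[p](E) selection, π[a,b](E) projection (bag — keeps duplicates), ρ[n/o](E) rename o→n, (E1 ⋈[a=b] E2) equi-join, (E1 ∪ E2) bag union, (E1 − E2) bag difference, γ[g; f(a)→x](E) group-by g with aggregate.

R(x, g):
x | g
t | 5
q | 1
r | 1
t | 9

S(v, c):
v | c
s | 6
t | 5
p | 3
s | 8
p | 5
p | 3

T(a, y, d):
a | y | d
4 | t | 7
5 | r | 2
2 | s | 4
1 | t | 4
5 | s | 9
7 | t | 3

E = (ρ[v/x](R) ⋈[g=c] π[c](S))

Per-node cardinality:
  R → 4
  ρ[v/x](R) → 4
  S → 6
  π[c](S) → 6
  (ρ[v/x](R) ⋈[g=c] π[c](S)) → 2

|E| = 2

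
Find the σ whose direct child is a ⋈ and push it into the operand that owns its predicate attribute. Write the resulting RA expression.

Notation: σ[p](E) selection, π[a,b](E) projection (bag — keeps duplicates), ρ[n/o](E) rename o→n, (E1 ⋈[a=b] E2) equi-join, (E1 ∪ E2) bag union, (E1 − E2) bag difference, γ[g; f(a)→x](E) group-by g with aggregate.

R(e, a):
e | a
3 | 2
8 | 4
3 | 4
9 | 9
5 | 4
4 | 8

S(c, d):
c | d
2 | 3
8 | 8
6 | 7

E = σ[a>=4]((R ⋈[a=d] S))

σ filters on a, owned by the left side.
E' = (σ[a>=4](R) ⋈[a=d] S)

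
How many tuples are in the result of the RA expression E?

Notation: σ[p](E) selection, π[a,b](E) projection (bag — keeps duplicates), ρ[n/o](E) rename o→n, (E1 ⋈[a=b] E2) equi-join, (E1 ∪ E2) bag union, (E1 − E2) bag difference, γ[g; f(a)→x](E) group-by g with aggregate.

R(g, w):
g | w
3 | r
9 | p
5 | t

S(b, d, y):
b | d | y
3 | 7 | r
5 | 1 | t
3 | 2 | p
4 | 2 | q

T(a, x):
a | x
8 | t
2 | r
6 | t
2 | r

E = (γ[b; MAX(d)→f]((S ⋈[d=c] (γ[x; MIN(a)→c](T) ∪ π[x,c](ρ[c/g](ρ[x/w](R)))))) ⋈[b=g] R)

Subexpression sizes:
  S → 4
  T → 4
  γ[x; MIN(a)→c](T) → 2
  R → 3
  ρ[x/w](R) → 3
  ρ[c/g](ρ[x/w](R)) → 3
  π[x,c](ρ[c/g](ρ[x/w](R))) → 3
  (γ[x; MIN(a)→c](T) ∪ π[x,c](ρ[c/g](ρ[x/w](R)))) → 5
  (S ⋈[d=c] (γ[x; MIN(a)→c](T) ∪ π[x,c](ρ[c/g](ρ[x/w](R))))) → 2
  γ[b; MAX(d)→f]((S ⋈[d=c] (γ[x; MIN(a)→c](T) ∪ π[x,c](ρ[c/g](ρ[x/w](R)))))) → 2
  R → 3
  (γ[b; MAX(d)→f]((S ⋈[d=c] (γ[x; MIN(a)→c](T) ∪ π[x,c](ρ[c/g](ρ[x/w](R)))))) ⋈[b=g] R) → 1

|E| = 1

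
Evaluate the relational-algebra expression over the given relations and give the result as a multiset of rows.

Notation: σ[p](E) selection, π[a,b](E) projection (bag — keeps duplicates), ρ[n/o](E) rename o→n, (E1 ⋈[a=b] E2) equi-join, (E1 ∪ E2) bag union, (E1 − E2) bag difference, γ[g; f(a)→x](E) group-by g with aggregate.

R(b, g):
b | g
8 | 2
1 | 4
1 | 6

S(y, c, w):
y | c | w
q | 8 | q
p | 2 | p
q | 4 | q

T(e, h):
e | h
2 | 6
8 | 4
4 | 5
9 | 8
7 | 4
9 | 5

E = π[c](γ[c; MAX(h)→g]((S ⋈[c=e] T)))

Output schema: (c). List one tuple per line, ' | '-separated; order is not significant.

Stepwise |·|:
  S → 3
  T → 6
  (S ⋈[c=e] T) → 3
  γ[c; MAX(h)→g]((S ⋈[c=e] T)) → 3
  π[c](γ[c; MAX(h)→g]((S ⋈[c=e] T))) → 3

== RESULT ==
c
2
4
8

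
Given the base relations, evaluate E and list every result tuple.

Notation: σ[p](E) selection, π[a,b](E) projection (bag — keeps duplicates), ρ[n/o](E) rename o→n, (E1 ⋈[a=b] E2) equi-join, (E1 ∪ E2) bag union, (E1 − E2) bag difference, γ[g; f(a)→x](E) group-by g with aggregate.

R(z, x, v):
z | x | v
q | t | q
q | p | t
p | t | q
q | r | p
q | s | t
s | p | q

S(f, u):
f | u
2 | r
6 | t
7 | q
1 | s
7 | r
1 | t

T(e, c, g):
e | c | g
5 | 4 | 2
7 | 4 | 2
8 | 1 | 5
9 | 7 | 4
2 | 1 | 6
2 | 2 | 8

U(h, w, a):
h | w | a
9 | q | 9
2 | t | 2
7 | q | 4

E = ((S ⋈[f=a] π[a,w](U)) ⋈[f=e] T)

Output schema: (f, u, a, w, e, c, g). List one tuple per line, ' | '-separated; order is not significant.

Subexpression sizes:
  S → 6
  U → 3
  π[a,w](U) → 3
  (S ⋈[f=a] π[a,w](U)) → 1
  T → 6
  ((S ⋈[f=a] π[a,w](U)) ⋈[f=e] T) → 2

== RESULT ==
f | u | a | w | e | c | g
2 | r | 2 | t | 2 | 1 | 6
2 | r | 2 | t | 2 | 2 | 8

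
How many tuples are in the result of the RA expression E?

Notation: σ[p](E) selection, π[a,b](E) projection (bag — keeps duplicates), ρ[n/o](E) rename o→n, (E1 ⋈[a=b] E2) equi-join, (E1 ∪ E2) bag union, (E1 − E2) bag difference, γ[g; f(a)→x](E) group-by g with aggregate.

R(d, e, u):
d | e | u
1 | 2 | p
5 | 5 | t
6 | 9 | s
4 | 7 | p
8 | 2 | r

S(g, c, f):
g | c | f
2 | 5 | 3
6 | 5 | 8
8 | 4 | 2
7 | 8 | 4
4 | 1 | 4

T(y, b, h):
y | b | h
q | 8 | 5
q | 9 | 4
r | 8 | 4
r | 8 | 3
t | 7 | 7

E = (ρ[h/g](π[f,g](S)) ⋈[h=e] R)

Stepwise |·|:
  S → 5
  π[f,g](S) → 5
  ρ[h/g](π[f,g](S)) → 5
  R → 5
  (ρ[h/g](π[f,g](S)) ⋈[h=e] R) → 3

|E| = 3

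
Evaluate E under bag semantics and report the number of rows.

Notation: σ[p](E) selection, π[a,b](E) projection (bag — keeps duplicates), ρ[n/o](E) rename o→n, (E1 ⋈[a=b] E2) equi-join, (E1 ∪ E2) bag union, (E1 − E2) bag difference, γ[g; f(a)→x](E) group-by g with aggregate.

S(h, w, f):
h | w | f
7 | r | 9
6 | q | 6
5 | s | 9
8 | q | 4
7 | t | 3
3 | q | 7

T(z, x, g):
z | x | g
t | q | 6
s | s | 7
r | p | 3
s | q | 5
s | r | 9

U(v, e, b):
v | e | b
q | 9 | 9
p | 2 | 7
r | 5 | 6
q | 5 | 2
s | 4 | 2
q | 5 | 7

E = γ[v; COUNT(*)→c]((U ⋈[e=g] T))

Row counts bottom-up:
  U → 6
  T → 5
  (U ⋈[e=g] T) → 4
  γ[v; COUNT(*)→c]((U ⋈[e=g] T)) → 2

|E| = 2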